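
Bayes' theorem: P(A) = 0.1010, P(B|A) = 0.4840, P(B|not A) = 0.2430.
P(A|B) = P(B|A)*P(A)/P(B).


P(B) = P(B|A)*P(A) + P(B|A')*P(A')
= 0.4840*0.1010 + 0.2430*0.8990
= 0.048884 + 0.218457 = 0.267341
P(A|B) = 0.048884/0.267341 = 0.1829

P(A|B) = 0.1829


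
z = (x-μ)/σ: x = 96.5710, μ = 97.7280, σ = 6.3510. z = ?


z = (96.5710 - 97.7280)/6.3510
= -1.1570/6.3510
= -0.1822

z = -0.1822


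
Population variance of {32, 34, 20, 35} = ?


Mean = 30.2500
Squared deviations: 3.0625, 14.0625, 105.0625, 22.5625
Sum = 144.7500
Variance = 144.7500/4 = 36.1875

Variance = 36.1875


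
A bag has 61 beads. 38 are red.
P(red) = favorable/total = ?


P = 38/61 = 0.6230

P = 0.6230


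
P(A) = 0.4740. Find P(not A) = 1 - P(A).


P(not A) = 1 - 0.4740 = 0.5260

P(not A) = 0.5260


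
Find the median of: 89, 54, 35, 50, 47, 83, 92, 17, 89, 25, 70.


Sorted: 17, 25, 35, 47, 50, 54, 70, 83, 89, 89, 92
n = 11 (odd)
Middle value = 54

Median = 54


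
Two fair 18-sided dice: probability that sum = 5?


Total outcomes = 18×18 = 324
Favorable (sum = 5): 4
P = 4/324 = 0.0123

P = 0.0123


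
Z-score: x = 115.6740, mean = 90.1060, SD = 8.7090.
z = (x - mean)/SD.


z = (115.6740 - 90.1060)/8.7090
= 25.5680/8.7090
= 2.9358

z = 2.9358


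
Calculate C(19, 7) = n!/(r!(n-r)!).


C(19,7) = 19!/(7! × 12!)
= 121645100408832000/(5040 × 479001600)
= 50388

C(19,7) = 50388


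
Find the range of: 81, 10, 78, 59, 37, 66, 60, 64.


Max = 81, Min = 10
Range = 81 - 10 = 71

Range = 71


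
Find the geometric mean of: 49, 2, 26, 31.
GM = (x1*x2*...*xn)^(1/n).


Product = 49 × 2 × 26 × 31 = 78988
GM = 78988^(1/4) = 16.7645

GM = 16.7645


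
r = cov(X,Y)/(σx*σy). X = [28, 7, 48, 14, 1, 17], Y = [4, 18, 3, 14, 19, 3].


Mean X = 19.1667, Mean Y = 10.1667
SD X = 15.377653, SD Y = 7.009914
Cov = -86.861111
r = -86.861111/(15.377653*7.009914) = -0.8058

r = -0.8058


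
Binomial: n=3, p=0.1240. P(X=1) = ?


C(3,1) = 3
p^1 = 0.124000
(1-p)^2 = 0.767376
P = 3 * 0.124000 * 0.767376 = 0.2855

P(X=1) = 0.2855


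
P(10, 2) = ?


P(10,2) = 10!/8!
= 3628800/40320
= 90

P(10,2) = 90


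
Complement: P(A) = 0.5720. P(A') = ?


P(not A) = 1 - 0.5720 = 0.4280

P(not A) = 0.4280


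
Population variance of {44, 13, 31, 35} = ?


Mean = 30.7500
Squared deviations: 175.5625, 315.0625, 0.0625, 18.0625
Sum = 508.7500
Variance = 508.7500/4 = 127.1875

Variance = 127.1875


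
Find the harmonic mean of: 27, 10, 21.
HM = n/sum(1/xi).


Sum of reciprocals = 1/27 + 1/10 + 1/21 = 0.184656
HM = 3/0.184656 = 16.2464

HM = 16.2464


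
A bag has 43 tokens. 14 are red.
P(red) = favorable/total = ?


P = 14/43 = 0.3256

P = 0.3256


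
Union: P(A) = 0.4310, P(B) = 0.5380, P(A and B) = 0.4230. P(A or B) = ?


P(A∪B) = 0.4310 + 0.5380 - 0.4230
= 0.9690 - 0.4230
= 0.5460

P(A∪B) = 0.5460


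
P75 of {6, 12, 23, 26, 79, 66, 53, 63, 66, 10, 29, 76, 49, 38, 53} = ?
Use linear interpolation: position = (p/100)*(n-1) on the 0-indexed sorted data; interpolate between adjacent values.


Sorted: 6, 10, 12, 23, 26, 29, 38, 49, 53, 53, 63, 66, 66, 76, 79
n = 15
Index = 75/100 * 14 = 10.5000
Lower = data[10] = 63, Upper = data[11] = 66
P75 = 63 + 0.5000*(3) = 64.5000

P75 = 64.5000


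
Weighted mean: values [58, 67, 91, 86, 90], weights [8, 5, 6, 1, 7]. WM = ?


Numerator = 58*8 + 67*5 + 91*6 + 86*1 + 90*7 = 2061
Denominator = 8 + 5 + 6 + 1 + 7 = 27
WM = 2061/27 = 76.3333

WM = 76.3333


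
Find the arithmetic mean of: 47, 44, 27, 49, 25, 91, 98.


Sum = 47 + 44 + 27 + 49 + 25 + 91 + 98 = 381
n = 7
Mean = 381/7 = 54.4286

Mean = 54.4286


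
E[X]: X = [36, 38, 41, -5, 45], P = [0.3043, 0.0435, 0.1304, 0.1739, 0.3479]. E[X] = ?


E[X] = 36*0.3043 + 38*0.0435 + 41*0.1304 - 5*0.1739 + 45*0.3479
= 10.9548 + 1.6530 + 5.3464 - 0.8695 + 15.6555
= 32.7402

E[X] = 32.7402


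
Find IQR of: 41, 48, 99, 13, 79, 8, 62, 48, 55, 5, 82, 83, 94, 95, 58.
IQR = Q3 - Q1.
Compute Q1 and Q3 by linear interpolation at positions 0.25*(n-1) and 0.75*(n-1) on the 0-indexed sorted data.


Sorted: 5, 8, 13, 41, 48, 48, 55, 58, 62, 79, 82, 83, 94, 95, 99
Q1 (25th %ile) = 44.5000
Q3 (75th %ile) = 82.5000
IQR = 82.5000 - 44.5000 = 38.0000

IQR = 38.0000


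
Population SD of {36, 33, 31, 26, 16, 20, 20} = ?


Mean = 26.0000
Variance = 49.4286
SD = sqrt(49.4286) = 7.0305

SD = 7.0305


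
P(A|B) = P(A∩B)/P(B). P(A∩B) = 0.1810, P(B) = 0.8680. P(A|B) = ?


P(A|B) = 0.1810/0.8680 = 0.2085

P(A|B) = 0.2085


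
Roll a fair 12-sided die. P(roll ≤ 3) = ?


Favorable outcomes (roll ≤ 3): 3
Total outcomes = 12
P = 3/12 = 0.2500

P = 0.2500


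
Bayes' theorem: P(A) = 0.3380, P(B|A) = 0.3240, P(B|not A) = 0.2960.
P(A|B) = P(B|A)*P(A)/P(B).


P(B) = P(B|A)*P(A) + P(B|A')*P(A')
= 0.3240*0.3380 + 0.2960*0.6620
= 0.109512 + 0.195952 = 0.305464
P(A|B) = 0.109512/0.305464 = 0.3585

P(A|B) = 0.3585


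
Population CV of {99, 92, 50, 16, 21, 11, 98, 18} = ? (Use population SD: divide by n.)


Mean = 50.6250
SD = 37.0943
CV = (37.0943/50.6250)*100 = 73.2726%

CV = 73.2726%


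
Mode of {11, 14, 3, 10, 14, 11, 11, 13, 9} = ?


Frequencies: 3:1, 9:1, 10:1, 11:3, 13:1, 14:2
Max frequency = 3
Mode = 11

Mode = 11


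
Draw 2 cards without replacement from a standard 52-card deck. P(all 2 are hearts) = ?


P(all hearts) = (13/52) × (12/51)
= 0.0588

P = 0.0588


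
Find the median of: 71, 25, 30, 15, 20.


Sorted: 15, 20, 25, 30, 71
n = 5 (odd)
Middle value = 25

Median = 25


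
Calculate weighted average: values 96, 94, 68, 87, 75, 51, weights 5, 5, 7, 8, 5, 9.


Numerator = 96*5 + 94*5 + 68*7 + 87*8 + 75*5 + 51*9 = 2956
Denominator = 5 + 5 + 7 + 8 + 5 + 9 = 39
WM = 2956/39 = 75.7949

WM = 75.7949


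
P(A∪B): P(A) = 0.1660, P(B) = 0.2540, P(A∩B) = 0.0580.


P(A∪B) = 0.1660 + 0.2540 - 0.0580
= 0.4200 - 0.0580
= 0.3620

P(A∪B) = 0.3620


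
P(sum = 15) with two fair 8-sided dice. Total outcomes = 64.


Total outcomes = 8×8 = 64
Favorable (sum = 15): 2
P = 2/64 = 0.0312

P = 0.0312


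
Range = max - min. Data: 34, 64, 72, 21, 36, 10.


Max = 72, Min = 10
Range = 72 - 10 = 62

Range = 62


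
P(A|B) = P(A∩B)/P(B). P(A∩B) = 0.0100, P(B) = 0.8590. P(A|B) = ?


P(A|B) = 0.0100/0.8590 = 0.0116

P(A|B) = 0.0116


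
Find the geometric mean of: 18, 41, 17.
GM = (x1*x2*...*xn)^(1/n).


Product = 18 × 41 × 17 = 12546
GM = 12546^(1/3) = 23.2364

GM = 23.2364


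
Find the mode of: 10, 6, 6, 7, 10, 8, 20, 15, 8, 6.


Frequencies: 6:3, 7:1, 8:2, 10:2, 15:1, 20:1
Max frequency = 3
Mode = 6

Mode = 6


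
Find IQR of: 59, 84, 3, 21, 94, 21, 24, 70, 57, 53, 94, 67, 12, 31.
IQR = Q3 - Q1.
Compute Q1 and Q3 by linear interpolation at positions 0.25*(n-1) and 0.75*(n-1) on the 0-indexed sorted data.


Sorted: 3, 12, 21, 21, 24, 31, 53, 57, 59, 67, 70, 84, 94, 94
Q1 (25th %ile) = 21.7500
Q3 (75th %ile) = 69.2500
IQR = 69.2500 - 21.7500 = 47.5000

IQR = 47.5000


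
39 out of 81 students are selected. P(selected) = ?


P = 39/81 = 0.4815

P = 0.4815


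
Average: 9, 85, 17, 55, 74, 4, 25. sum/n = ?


Sum = 9 + 85 + 17 + 55 + 74 + 4 + 25 = 269
n = 7
Mean = 269/7 = 38.4286

Mean = 38.4286


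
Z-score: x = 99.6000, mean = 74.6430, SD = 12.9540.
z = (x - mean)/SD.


z = (99.6000 - 74.6430)/12.9540
= 24.9570/12.9540
= 1.9266

z = 1.9266


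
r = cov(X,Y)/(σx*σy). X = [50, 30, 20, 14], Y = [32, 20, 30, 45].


Mean X = 28.5000, Mean Y = 31.7500
SD X = 13.665650, SD Y = 8.898736
Cov = -47.375000
r = -47.375000/(13.665650*8.898736) = -0.3896

r = -0.3896


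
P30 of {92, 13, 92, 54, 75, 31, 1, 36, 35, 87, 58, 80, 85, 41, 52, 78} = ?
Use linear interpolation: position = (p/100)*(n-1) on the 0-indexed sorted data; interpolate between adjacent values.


Sorted: 1, 13, 31, 35, 36, 41, 52, 54, 58, 75, 78, 80, 85, 87, 92, 92
n = 16
Index = 30/100 * 15 = 4.5000
Lower = data[4] = 36, Upper = data[5] = 41
P30 = 36 + 0.5000*(5) = 38.5000

P30 = 38.5000


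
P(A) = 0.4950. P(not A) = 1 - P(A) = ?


P(not A) = 1 - 0.4950 = 0.5050

P(not A) = 0.5050


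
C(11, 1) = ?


C(11,1) = 11!/(1! × 10!)
= 39916800/(1 × 3628800)
= 11

C(11,1) = 11


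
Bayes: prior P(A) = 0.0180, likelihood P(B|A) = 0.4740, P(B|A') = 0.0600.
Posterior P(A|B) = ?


P(B) = P(B|A)*P(A) + P(B|A')*P(A')
= 0.4740*0.0180 + 0.0600*0.9820
= 0.008532 + 0.058920 = 0.067452
P(A|B) = 0.008532/0.067452 = 0.1265

P(A|B) = 0.1265


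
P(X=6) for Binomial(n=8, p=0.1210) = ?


C(8,6) = 28
p^6 = 3.138428e-06
(1-p)^2 = 0.772641
P = 28 * 3.138428e-06 * 0.772641 = 6.7897e-05

P(X=6) = 6.7897e-05


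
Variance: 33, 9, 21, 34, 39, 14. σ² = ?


Mean = 25.0000
Squared deviations: 64.0000, 256.0000, 16.0000, 81.0000, 196.0000, 121.0000
Sum = 734.0000
Variance = 734.0000/6 = 122.3333

Variance = 122.3333


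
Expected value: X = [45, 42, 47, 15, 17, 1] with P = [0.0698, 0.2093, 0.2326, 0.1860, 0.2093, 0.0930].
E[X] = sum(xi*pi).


E[X] = 45*0.0698 + 42*0.2093 + 47*0.2326 + 15*0.1860 + 17*0.2093 + 1*0.0930
= 3.1410 + 8.7906 + 10.9322 + 2.7900 + 3.5581 + 0.0930
= 29.3049

E[X] = 29.3049


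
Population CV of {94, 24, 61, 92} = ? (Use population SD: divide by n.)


Mean = 67.7500
SD = 28.4462
CV = (28.4462/67.7500)*100 = 41.9870%

CV = 41.9870%


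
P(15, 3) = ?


P(15,3) = 15!/12!
= 1307674368000/479001600
= 2730

P(15,3) = 2730


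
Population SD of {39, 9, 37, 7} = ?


Mean = 23.0000
Variance = 226.0000
SD = sqrt(226.0000) = 15.0333

SD = 15.0333


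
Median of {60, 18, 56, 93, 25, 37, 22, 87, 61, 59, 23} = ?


Sorted: 18, 22, 23, 25, 37, 56, 59, 60, 61, 87, 93
n = 11 (odd)
Middle value = 56

Median = 56


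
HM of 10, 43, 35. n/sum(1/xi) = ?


Sum of reciprocals = 1/10 + 1/43 + 1/35 = 0.151827
HM = 3/0.151827 = 19.7593

HM = 19.7593


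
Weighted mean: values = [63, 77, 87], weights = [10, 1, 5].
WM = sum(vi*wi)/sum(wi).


Numerator = 63*10 + 77*1 + 87*5 = 1142
Denominator = 10 + 1 + 5 = 16
WM = 1142/16 = 71.3750

WM = 71.3750


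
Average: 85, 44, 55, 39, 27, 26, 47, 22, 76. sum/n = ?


Sum = 85 + 44 + 55 + 39 + 27 + 26 + 47 + 22 + 76 = 421
n = 9
Mean = 421/9 = 46.7778

Mean = 46.7778


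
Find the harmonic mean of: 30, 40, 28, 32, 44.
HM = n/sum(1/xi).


Sum of reciprocals = 1/30 + 1/40 + 1/28 + 1/32 + 1/44 = 0.148025
HM = 5/0.148025 = 33.7781

HM = 33.7781


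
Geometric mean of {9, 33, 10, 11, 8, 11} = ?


Product = 9 × 33 × 10 × 11 × 8 × 11 = 2874960
GM = 2874960^(1/6) = 11.9245

GM = 11.9245


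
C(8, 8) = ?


C(8,8) = 8!/(8! × 0!)
= 40320/(40320 × 1)
= 1

C(8,8) = 1


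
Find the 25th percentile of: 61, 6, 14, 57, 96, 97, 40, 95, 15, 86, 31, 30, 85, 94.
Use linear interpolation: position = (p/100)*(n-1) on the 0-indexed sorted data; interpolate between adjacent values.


Sorted: 6, 14, 15, 30, 31, 40, 57, 61, 85, 86, 94, 95, 96, 97
n = 14
Index = 25/100 * 13 = 3.2500
Lower = data[3] = 30, Upper = data[4] = 31
P25 = 30 + 0.2500*(1) = 30.2500

P25 = 30.2500


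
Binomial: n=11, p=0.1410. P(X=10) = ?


C(11,10) = 11
p^10 = 3.105926e-09
(1-p)^1 = 0.859000
P = 11 * 3.105926e-09 * 0.859000 = 2.9348e-08

P(X=10) = 2.9348e-08


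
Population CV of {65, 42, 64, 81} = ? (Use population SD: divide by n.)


Mean = 63.0000
SD = 13.8744
CV = (13.8744/63.0000)*100 = 22.0229%

CV = 22.0229%


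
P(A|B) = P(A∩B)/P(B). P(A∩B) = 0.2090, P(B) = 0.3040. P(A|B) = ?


P(A|B) = 0.2090/0.3040 = 0.6875

P(A|B) = 0.6875


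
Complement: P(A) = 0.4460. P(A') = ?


P(not A) = 1 - 0.4460 = 0.5540

P(not A) = 0.5540


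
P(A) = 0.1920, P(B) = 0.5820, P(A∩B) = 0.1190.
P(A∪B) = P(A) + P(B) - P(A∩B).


P(A∪B) = 0.1920 + 0.5820 - 0.1190
= 0.7740 - 0.1190
= 0.6550

P(A∪B) = 0.6550


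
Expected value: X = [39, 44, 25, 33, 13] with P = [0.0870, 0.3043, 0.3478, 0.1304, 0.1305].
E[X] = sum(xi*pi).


E[X] = 39*0.0870 + 44*0.3043 + 25*0.3478 + 33*0.1304 + 13*0.1305
= 3.3930 + 13.3892 + 8.6950 + 4.3032 + 1.6965
= 31.4769

E[X] = 31.4769


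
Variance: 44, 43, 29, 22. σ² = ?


Mean = 34.5000
Squared deviations: 90.2500, 72.2500, 30.2500, 156.2500
Sum = 349.0000
Variance = 349.0000/4 = 87.2500

Variance = 87.2500


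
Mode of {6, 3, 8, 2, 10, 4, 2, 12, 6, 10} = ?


Frequencies: 2:2, 3:1, 4:1, 6:2, 8:1, 10:2, 12:1
Max frequency = 2
Mode = 2, 6, 10

Mode = 2, 6, 10


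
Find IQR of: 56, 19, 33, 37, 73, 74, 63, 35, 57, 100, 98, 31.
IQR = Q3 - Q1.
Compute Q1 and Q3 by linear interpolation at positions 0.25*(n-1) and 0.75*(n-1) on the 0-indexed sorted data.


Sorted: 19, 31, 33, 35, 37, 56, 57, 63, 73, 74, 98, 100
Q1 (25th %ile) = 34.5000
Q3 (75th %ile) = 73.2500
IQR = 73.2500 - 34.5000 = 38.7500

IQR = 38.7500


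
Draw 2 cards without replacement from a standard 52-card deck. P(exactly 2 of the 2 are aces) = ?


Hypergeometric: P(X=2) = C(4,2)·C(48,0) / C(52,2)
= 6 × 1 / 1326
= 6/1326 = 0.0045

P = 0.0045


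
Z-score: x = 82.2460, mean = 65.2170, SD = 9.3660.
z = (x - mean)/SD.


z = (82.2460 - 65.2170)/9.3660
= 17.0290/9.3660
= 1.8182

z = 1.8182


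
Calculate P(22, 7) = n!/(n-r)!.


P(22,7) = 22!/15!
= 1124000727777607680000/1307674368000
= 859541760

P(22,7) = 859541760


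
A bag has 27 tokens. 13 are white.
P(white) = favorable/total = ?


P = 13/27 = 0.4815

P = 0.4815


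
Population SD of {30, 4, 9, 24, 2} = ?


Mean = 13.8000
Variance = 124.9600
SD = sqrt(124.9600) = 11.1786

SD = 11.1786


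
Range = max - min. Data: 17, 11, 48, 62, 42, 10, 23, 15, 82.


Max = 82, Min = 10
Range = 82 - 10 = 72

Range = 72


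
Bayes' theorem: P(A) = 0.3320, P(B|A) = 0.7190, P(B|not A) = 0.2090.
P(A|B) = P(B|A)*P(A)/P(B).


P(B) = P(B|A)*P(A) + P(B|A')*P(A')
= 0.7190*0.3320 + 0.2090*0.6680
= 0.238708 + 0.139612 = 0.378320
P(A|B) = 0.238708/0.378320 = 0.6310

P(A|B) = 0.6310


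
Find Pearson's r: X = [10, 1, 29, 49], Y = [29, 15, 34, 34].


Mean X = 22.2500, Mean Y = 28.0000
SD X = 18.457722, SD Y = 7.778175
Cov = 116.250000
r = 116.250000/(18.457722*7.778175) = 0.8097

r = 0.8097


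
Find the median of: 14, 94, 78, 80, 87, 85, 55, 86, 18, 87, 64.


Sorted: 14, 18, 55, 64, 78, 80, 85, 86, 87, 87, 94
n = 11 (odd)
Middle value = 80

Median = 80


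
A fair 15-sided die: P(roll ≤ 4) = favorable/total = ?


Favorable outcomes (roll ≤ 4): 4
Total outcomes = 15
P = 4/15 = 0.2667

P = 0.2667


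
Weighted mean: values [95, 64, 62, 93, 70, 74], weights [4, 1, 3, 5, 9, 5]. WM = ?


Numerator = 95*4 + 64*1 + 62*3 + 93*5 + 70*9 + 74*5 = 2095
Denominator = 4 + 1 + 3 + 5 + 9 + 5 = 27
WM = 2095/27 = 77.5926

WM = 77.5926


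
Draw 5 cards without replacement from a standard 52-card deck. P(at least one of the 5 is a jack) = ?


P(at least one) = 1 - P(none)
P(none) = (48/52) × (47/51) × (46/50) × (45/49) × (44/48) = 0.658842
P(at least one) = 1 - 0.658842 = 0.3412

P = 0.3412


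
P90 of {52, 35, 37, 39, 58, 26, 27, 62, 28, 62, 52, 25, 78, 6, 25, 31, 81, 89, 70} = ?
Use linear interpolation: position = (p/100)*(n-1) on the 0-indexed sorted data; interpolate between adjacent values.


Sorted: 6, 25, 25, 26, 27, 28, 31, 35, 37, 39, 52, 52, 58, 62, 62, 70, 78, 81, 89
n = 19
Index = 90/100 * 18 = 16.2000
Lower = data[16] = 78, Upper = data[17] = 81
P90 = 78 + 0.2000*(3) = 78.6000

P90 = 78.6000


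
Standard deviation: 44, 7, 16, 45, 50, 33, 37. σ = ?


Mean = 33.1429
Variance = 219.2653
SD = sqrt(219.2653) = 14.8076

SD = 14.8076


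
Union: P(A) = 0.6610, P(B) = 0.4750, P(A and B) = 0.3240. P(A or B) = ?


P(A∪B) = 0.6610 + 0.4750 - 0.3240
= 1.1360 - 0.3240
= 0.8120

P(A∪B) = 0.8120


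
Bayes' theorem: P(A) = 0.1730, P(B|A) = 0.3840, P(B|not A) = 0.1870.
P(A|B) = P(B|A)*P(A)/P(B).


P(B) = P(B|A)*P(A) + P(B|A')*P(A')
= 0.3840*0.1730 + 0.1870*0.8270
= 0.066432 + 0.154649 = 0.221081
P(A|B) = 0.066432/0.221081 = 0.3005

P(A|B) = 0.3005


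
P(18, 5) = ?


P(18,5) = 18!/13!
= 6402373705728000/6227020800
= 1028160

P(18,5) = 1028160


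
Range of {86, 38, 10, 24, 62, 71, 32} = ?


Max = 86, Min = 10
Range = 86 - 10 = 76

Range = 76


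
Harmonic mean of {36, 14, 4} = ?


Sum of reciprocals = 1/36 + 1/14 + 1/4 = 0.349206
HM = 3/0.349206 = 8.5909

HM = 8.5909


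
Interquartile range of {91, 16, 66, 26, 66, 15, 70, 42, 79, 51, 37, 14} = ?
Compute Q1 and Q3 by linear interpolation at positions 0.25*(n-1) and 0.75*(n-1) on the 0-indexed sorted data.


Sorted: 14, 15, 16, 26, 37, 42, 51, 66, 66, 70, 79, 91
Q1 (25th %ile) = 23.5000
Q3 (75th %ile) = 67.0000
IQR = 67.0000 - 23.5000 = 43.5000

IQR = 43.5000


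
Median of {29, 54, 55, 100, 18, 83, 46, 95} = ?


Sorted: 18, 29, 46, 54, 55, 83, 95, 100
n = 8 (even)
Middle values: 54 and 55
Median = (54+55)/2 = 54.5000

Median = 54.5000


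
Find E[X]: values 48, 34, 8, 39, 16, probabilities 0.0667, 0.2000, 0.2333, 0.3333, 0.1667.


E[X] = 48*0.0667 + 34*0.2000 + 8*0.2333 + 39*0.3333 + 16*0.1667
= 3.2016 + 6.8000 + 1.8664 + 12.9987 + 2.6672
= 27.5339

E[X] = 27.5339


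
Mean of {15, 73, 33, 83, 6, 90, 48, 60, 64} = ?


Sum = 15 + 73 + 33 + 83 + 6 + 90 + 48 + 60 + 64 = 472
n = 9
Mean = 472/9 = 52.4444

Mean = 52.4444


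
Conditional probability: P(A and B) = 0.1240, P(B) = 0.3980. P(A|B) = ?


P(A|B) = 0.1240/0.3980 = 0.3116

P(A|B) = 0.3116


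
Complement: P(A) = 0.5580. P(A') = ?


P(not A) = 1 - 0.5580 = 0.4420

P(not A) = 0.4420


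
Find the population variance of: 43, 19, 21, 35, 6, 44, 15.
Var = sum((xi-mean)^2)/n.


Mean = 26.1429
Squared deviations: 284.1633, 51.0204, 26.4490, 78.4490, 405.7347, 318.8776, 124.1633
Sum = 1288.8571
Variance = 1288.8571/7 = 184.1224

Variance = 184.1224


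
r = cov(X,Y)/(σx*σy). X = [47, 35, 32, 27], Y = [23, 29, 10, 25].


Mean X = 35.2500, Mean Y = 21.7500
SD X = 7.361216, SD Y = 7.119515
Cov = 6.062500
r = 6.062500/(7.361216*7.119515) = 0.1157

r = 0.1157


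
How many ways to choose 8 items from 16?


C(16,8) = 16!/(8! × 8!)
= 20922789888000/(40320 × 40320)
= 12870

C(16,8) = 12870


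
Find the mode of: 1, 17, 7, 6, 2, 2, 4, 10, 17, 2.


Frequencies: 1:1, 2:3, 4:1, 6:1, 7:1, 10:1, 17:2
Max frequency = 3
Mode = 2

Mode = 2


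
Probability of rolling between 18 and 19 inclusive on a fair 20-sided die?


Favorable outcomes (18 ≤ roll ≤ 19): 2
Total outcomes = 20
P = 2/20 = 0.1000

P = 0.1000


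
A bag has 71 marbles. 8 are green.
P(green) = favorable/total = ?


P = 8/71 = 0.1127

P = 0.1127


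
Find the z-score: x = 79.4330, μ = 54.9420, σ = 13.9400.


z = (79.4330 - 54.9420)/13.9400
= 24.4910/13.9400
= 1.7569

z = 1.7569


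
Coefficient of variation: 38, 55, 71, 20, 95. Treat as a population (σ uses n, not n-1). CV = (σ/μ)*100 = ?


Mean = 55.8000
SD = 25.9492
CV = (25.9492/55.8000)*100 = 46.5039%

CV = 46.5039%


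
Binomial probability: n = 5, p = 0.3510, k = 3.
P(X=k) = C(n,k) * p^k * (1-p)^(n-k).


C(5,3) = 10
p^3 = 0.043244
(1-p)^2 = 0.421201
P = 10 * 0.043244 * 0.421201 = 0.1821

P(X=3) = 0.1821


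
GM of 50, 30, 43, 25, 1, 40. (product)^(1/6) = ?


Product = 50 × 30 × 43 × 25 × 1 × 40 = 64500000
GM = 64500000^(1/6) = 20.0260

GM = 20.0260


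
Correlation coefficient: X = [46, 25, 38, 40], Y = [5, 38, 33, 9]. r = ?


Mean X = 37.2500, Mean Y = 21.2500
SD X = 7.660777, SD Y = 14.428704
Cov = -93.062500
r = -93.062500/(7.660777*14.428704) = -0.8419

r = -0.8419


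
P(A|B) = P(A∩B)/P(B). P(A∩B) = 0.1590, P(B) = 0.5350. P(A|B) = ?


P(A|B) = 0.1590/0.5350 = 0.2972

P(A|B) = 0.2972


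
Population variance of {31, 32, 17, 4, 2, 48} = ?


Mean = 22.3333
Squared deviations: 75.1111, 93.4444, 28.4444, 336.1111, 413.4444, 658.7778
Sum = 1605.3333
Variance = 1605.3333/6 = 267.5556

Variance = 267.5556


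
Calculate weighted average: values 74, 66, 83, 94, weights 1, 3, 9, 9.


Numerator = 74*1 + 66*3 + 83*9 + 94*9 = 1865
Denominator = 1 + 3 + 9 + 9 = 22
WM = 1865/22 = 84.7727

WM = 84.7727


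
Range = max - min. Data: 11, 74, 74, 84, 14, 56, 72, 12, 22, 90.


Max = 90, Min = 11
Range = 90 - 11 = 79

Range = 79


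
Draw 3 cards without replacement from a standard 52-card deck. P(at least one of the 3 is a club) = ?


P(at least one) = 1 - P(none)
P(none) = (39/52) × (38/51) × (37/50) = 0.413529
P(at least one) = 1 - 0.413529 = 0.5865

P = 0.5865


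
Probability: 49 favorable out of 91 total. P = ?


P = 49/91 = 0.5385

P = 0.5385


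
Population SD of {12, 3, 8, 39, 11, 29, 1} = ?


Mean = 14.7143
Variance = 169.3469
SD = sqrt(169.3469) = 13.0133

SD = 13.0133


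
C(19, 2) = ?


C(19,2) = 19!/(2! × 17!)
= 121645100408832000/(2 × 355687428096000)
= 171

C(19,2) = 171


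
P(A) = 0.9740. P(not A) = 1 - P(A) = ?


P(not A) = 1 - 0.9740 = 0.0260

P(not A) = 0.0260


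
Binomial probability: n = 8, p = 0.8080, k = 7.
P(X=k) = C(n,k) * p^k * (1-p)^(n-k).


C(8,7) = 8
p^7 = 0.224843
(1-p)^1 = 0.192000
P = 8 * 0.224843 * 0.192000 = 0.3454

P(X=7) = 0.3454


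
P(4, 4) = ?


P(4,4) = 4!/0!
= 24/1
= 24

P(4,4) = 24


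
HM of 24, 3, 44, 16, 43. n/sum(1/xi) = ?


Sum of reciprocals = 1/24 + 1/3 + 1/44 + 1/16 + 1/43 = 0.483483
HM = 5/0.483483 = 10.3416

HM = 10.3416


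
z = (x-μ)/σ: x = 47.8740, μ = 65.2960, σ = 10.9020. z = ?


z = (47.8740 - 65.2960)/10.9020
= -17.4220/10.9020
= -1.5981

z = -1.5981


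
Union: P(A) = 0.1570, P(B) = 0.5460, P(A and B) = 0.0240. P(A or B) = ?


P(A∪B) = 0.1570 + 0.5460 - 0.0240
= 0.7030 - 0.0240
= 0.6790

P(A∪B) = 0.6790


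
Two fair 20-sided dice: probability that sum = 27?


Total outcomes = 20×20 = 400
Favorable (sum = 27): 14
P = 14/400 = 0.0350

P = 0.0350


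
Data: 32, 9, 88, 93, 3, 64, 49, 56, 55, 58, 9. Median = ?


Sorted: 3, 9, 9, 32, 49, 55, 56, 58, 64, 88, 93
n = 11 (odd)
Middle value = 55

Median = 55


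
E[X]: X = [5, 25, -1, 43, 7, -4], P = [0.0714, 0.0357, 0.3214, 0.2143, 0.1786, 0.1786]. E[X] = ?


E[X] = 5*0.0714 + 25*0.0357 - 1*0.3214 + 43*0.2143 + 7*0.1786 - 4*0.1786
= 0.3570 + 0.8925 - 0.3214 + 9.2149 + 1.2502 - 0.7144
= 10.6788

E[X] = 10.6788


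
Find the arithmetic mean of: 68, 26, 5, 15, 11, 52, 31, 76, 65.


Sum = 68 + 26 + 5 + 15 + 11 + 52 + 31 + 76 + 65 = 349
n = 9
Mean = 349/9 = 38.7778

Mean = 38.7778


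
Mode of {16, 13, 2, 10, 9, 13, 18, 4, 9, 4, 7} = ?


Frequencies: 2:1, 4:2, 7:1, 9:2, 10:1, 13:2, 16:1, 18:1
Max frequency = 2
Mode = 4, 9, 13

Mode = 4, 9, 13


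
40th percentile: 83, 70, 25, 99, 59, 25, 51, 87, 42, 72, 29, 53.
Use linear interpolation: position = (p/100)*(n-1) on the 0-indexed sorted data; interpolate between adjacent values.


Sorted: 25, 25, 29, 42, 51, 53, 59, 70, 72, 83, 87, 99
n = 12
Index = 40/100 * 11 = 4.4000
Lower = data[4] = 51, Upper = data[5] = 53
P40 = 51 + 0.4000*(2) = 51.8000

P40 = 51.8000


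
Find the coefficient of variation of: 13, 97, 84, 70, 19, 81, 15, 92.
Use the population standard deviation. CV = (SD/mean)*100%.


Mean = 58.8750
SD = 34.3054
CV = (34.3054/58.8750)*100 = 58.2682%

CV = 58.2682%


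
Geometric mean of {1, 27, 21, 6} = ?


Product = 1 × 27 × 21 × 6 = 3402
GM = 3402^(1/4) = 7.6372

GM = 7.6372


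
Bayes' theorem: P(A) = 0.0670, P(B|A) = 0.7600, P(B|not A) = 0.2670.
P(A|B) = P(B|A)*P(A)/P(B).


P(B) = P(B|A)*P(A) + P(B|A')*P(A')
= 0.7600*0.0670 + 0.2670*0.9330
= 0.050920 + 0.249111 = 0.300031
P(A|B) = 0.050920/0.300031 = 0.1697

P(A|B) = 0.1697


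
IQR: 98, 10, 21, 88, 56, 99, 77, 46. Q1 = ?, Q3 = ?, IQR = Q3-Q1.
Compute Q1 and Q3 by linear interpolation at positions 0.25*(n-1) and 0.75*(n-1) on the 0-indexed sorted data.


Sorted: 10, 21, 46, 56, 77, 88, 98, 99
Q1 (25th %ile) = 39.7500
Q3 (75th %ile) = 90.5000
IQR = 90.5000 - 39.7500 = 50.7500

IQR = 50.7500


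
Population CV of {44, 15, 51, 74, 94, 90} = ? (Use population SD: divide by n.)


Mean = 61.3333
SD = 27.6988
CV = (27.6988/61.3333)*100 = 45.1610%

CV = 45.1610%


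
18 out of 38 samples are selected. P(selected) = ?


P = 18/38 = 0.4737

P = 0.4737


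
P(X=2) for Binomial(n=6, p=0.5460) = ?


C(6,2) = 15
p^2 = 0.298116
(1-p)^4 = 0.042484
P = 15 * 0.298116 * 0.042484 = 0.1900

P(X=2) = 0.1900


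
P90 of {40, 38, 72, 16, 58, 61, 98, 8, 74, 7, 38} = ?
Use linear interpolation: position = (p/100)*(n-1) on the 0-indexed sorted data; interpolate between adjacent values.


Sorted: 7, 8, 16, 38, 38, 40, 58, 61, 72, 74, 98
n = 11
Index = 90/100 * 10 = 9.0000
Lower = data[9] = 74, Upper = data[10] = 98
P90 = 74 + 0*(24) = 74.0000

P90 = 74.0000


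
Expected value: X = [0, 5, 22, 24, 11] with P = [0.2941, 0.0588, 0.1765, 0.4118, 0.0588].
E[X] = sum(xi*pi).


E[X] = 0*0.2941 + 5*0.0588 + 22*0.1765 + 24*0.4118 + 11*0.0588
= 0 + 0.2940 + 3.8830 + 9.8832 + 0.6468
= 14.7070

E[X] = 14.7070


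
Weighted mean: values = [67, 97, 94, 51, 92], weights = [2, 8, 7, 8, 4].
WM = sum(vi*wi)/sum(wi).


Numerator = 67*2 + 97*8 + 94*7 + 51*8 + 92*4 = 2344
Denominator = 2 + 8 + 7 + 8 + 4 = 29
WM = 2344/29 = 80.8276

WM = 80.8276


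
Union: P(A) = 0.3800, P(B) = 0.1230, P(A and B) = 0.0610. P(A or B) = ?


P(A∪B) = 0.3800 + 0.1230 - 0.0610
= 0.5030 - 0.0610
= 0.4420

P(A∪B) = 0.4420


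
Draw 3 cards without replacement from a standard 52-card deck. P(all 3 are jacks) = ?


P(all jacks) = (4/52) × (3/51) × (2/50)
= 0.0002

P = 0.0002


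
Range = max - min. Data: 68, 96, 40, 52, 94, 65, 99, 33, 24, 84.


Max = 99, Min = 24
Range = 99 - 24 = 75

Range = 75


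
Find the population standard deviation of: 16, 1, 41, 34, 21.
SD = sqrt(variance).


Mean = 22.6000
Variance = 196.2400
SD = sqrt(196.2400) = 14.0086

SD = 14.0086


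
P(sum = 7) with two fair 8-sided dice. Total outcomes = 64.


Total outcomes = 8×8 = 64
Favorable (sum = 7): 6
P = 6/64 = 0.0938

P = 0.0938


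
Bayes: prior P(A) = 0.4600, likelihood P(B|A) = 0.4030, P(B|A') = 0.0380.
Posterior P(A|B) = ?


P(B) = P(B|A)*P(A) + P(B|A')*P(A')
= 0.4030*0.4600 + 0.0380*0.5400
= 0.185380 + 0.020520 = 0.205900
P(A|B) = 0.185380/0.205900 = 0.9003

P(A|B) = 0.9003


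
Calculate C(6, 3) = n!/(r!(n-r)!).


C(6,3) = 6!/(3! × 3!)
= 720/(6 × 6)
= 20

C(6,3) = 20


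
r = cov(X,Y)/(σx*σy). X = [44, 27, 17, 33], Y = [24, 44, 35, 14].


Mean X = 30.2500, Mean Y = 29.2500
SD X = 9.781999, SD Y = 11.299889
Cov = -59.562500
r = -59.562500/(9.781999*11.299889) = -0.5389

r = -0.5389


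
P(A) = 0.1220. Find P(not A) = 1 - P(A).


P(not A) = 1 - 0.1220 = 0.8780

P(not A) = 0.8780


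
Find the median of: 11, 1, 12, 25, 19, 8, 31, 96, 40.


Sorted: 1, 8, 11, 12, 19, 25, 31, 40, 96
n = 9 (odd)
Middle value = 19

Median = 19


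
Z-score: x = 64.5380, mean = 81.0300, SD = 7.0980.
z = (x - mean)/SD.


z = (64.5380 - 81.0300)/7.0980
= -16.4920/7.0980
= -2.3235

z = -2.3235


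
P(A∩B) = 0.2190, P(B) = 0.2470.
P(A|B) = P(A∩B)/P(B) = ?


P(A|B) = 0.2190/0.2470 = 0.8866

P(A|B) = 0.8866


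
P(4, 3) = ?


P(4,3) = 4!/1!
= 24/1
= 24

P(4,3) = 24


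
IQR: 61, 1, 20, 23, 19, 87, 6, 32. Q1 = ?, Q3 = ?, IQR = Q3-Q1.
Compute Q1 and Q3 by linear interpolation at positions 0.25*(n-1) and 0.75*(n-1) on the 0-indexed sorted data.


Sorted: 1, 6, 19, 20, 23, 32, 61, 87
Q1 (25th %ile) = 15.7500
Q3 (75th %ile) = 39.2500
IQR = 39.2500 - 15.7500 = 23.5000

IQR = 23.5000


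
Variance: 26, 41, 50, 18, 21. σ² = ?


Mean = 31.2000
Squared deviations: 27.0400, 96.0400, 353.4400, 174.2400, 104.0400
Sum = 754.8000
Variance = 754.8000/5 = 150.9600

Variance = 150.9600


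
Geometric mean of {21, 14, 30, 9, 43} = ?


Product = 21 × 14 × 30 × 9 × 43 = 3413340
GM = 3413340^(1/5) = 20.2598

GM = 20.2598


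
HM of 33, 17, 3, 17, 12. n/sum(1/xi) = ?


Sum of reciprocals = 1/33 + 1/17 + 1/3 + 1/17 + 1/12 = 0.564617
HM = 5/0.564617 = 8.8556

HM = 8.8556


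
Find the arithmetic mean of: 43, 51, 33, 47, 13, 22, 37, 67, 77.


Sum = 43 + 51 + 33 + 47 + 13 + 22 + 37 + 67 + 77 = 390
n = 9
Mean = 390/9 = 43.3333

Mean = 43.3333


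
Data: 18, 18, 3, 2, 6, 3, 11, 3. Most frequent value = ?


Frequencies: 2:1, 3:3, 6:1, 11:1, 18:2
Max frequency = 3
Mode = 3

Mode = 3


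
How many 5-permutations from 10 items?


P(10,5) = 10!/5!
= 3628800/120
= 30240

P(10,5) = 30240


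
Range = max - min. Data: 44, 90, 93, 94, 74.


Max = 94, Min = 44
Range = 94 - 44 = 50

Range = 50


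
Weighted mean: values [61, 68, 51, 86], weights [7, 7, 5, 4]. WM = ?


Numerator = 61*7 + 68*7 + 51*5 + 86*4 = 1502
Denominator = 7 + 7 + 5 + 4 = 23
WM = 1502/23 = 65.3043

WM = 65.3043


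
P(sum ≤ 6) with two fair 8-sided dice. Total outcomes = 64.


Total outcomes = 8×8 = 64
Favorable (sum ≤ 6): 15
P = 15/64 = 0.2344

P = 0.2344


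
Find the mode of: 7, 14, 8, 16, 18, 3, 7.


Frequencies: 3:1, 7:2, 8:1, 14:1, 16:1, 18:1
Max frequency = 2
Mode = 7

Mode = 7


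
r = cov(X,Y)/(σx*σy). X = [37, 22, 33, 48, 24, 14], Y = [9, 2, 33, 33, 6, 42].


Mean X = 29.6667, Mean Y = 20.8333
SD X = 11.085526, SD Y = 15.592911
Cov = 12.277778
r = 12.277778/(11.085526*15.592911) = 0.0710

r = 0.0710


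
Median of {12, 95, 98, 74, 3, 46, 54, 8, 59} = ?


Sorted: 3, 8, 12, 46, 54, 59, 74, 95, 98
n = 9 (odd)
Middle value = 54

Median = 54


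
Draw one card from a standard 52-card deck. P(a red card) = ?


26 red cards in 52 cards
P = 26/52 = 0.5000

P = 0.5000


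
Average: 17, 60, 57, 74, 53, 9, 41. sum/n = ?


Sum = 17 + 60 + 57 + 74 + 53 + 9 + 41 = 311
n = 7
Mean = 311/7 = 44.4286

Mean = 44.4286


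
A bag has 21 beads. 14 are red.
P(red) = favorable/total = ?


P = 14/21 = 0.6667

P = 0.6667


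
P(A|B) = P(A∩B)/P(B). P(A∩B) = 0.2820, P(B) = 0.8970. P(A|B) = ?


P(A|B) = 0.2820/0.8970 = 0.3144

P(A|B) = 0.3144


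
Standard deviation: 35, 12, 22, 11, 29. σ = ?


Mean = 21.8000
Variance = 87.7600
SD = sqrt(87.7600) = 9.3680

SD = 9.3680


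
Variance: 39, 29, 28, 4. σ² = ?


Mean = 25.0000
Squared deviations: 196.0000, 16.0000, 9.0000, 441.0000
Sum = 662.0000
Variance = 662.0000/4 = 165.5000

Variance = 165.5000


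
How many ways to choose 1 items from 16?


C(16,1) = 16!/(1! × 15!)
= 20922789888000/(1 × 1307674368000)
= 16

C(16,1) = 16


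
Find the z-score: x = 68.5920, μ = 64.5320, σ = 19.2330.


z = (68.5920 - 64.5320)/19.2330
= 4.0600/19.2330
= 0.2111

z = 0.2111


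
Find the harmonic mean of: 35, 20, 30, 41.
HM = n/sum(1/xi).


Sum of reciprocals = 1/35 + 1/20 + 1/30 + 1/41 = 0.136295
HM = 4/0.136295 = 29.3481

HM = 29.3481


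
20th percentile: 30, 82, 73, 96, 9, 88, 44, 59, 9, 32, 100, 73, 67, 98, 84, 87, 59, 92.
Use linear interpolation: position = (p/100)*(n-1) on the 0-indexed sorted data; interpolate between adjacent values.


Sorted: 9, 9, 30, 32, 44, 59, 59, 67, 73, 73, 82, 84, 87, 88, 92, 96, 98, 100
n = 18
Index = 20/100 * 17 = 3.4000
Lower = data[3] = 32, Upper = data[4] = 44
P20 = 32 + 0.4000*(12) = 36.8000

P20 = 36.8000


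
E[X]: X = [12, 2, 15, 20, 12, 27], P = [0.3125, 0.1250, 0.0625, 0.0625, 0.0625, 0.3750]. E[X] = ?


E[X] = 12*0.3125 + 2*0.1250 + 15*0.0625 + 20*0.0625 + 12*0.0625 + 27*0.3750
= 3.7500 + 0.2500 + 0.9375 + 1.2500 + 0.7500 + 10.1250
= 17.0625

E[X] = 17.0625


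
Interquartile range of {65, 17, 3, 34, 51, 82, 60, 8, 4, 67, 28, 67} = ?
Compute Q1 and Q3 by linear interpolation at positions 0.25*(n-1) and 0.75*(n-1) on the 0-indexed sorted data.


Sorted: 3, 4, 8, 17, 28, 34, 51, 60, 65, 67, 67, 82
Q1 (25th %ile) = 14.7500
Q3 (75th %ile) = 65.5000
IQR = 65.5000 - 14.7500 = 50.7500

IQR = 50.7500


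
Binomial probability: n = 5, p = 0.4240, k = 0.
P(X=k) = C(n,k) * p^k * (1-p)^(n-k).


C(5,0) = 1
p^0 = 1.000000
(1-p)^5 = 0.063403
P = 1 * 1.000000 * 0.063403 = 0.0634

P(X=0) = 0.0634


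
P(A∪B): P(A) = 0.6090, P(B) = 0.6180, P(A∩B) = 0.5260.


P(A∪B) = 0.6090 + 0.6180 - 0.5260
= 1.2270 - 0.5260
= 0.7010

P(A∪B) = 0.7010


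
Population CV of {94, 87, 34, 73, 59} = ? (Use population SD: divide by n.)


Mean = 69.4000
SD = 21.3972
CV = (21.3972/69.4000)*100 = 30.8317%

CV = 30.8317%


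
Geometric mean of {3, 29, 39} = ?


Product = 3 × 29 × 39 = 3393
GM = 3393^(1/3) = 15.0266

GM = 15.0266


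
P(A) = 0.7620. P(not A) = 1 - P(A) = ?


P(not A) = 1 - 0.7620 = 0.2380

P(not A) = 0.2380


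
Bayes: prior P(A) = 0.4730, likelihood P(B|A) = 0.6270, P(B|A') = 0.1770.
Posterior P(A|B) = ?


P(B) = P(B|A)*P(A) + P(B|A')*P(A')
= 0.6270*0.4730 + 0.1770*0.5270
= 0.296571 + 0.093279 = 0.389850
P(A|B) = 0.296571/0.389850 = 0.7607

P(A|B) = 0.7607


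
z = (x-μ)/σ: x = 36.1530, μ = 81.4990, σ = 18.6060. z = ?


z = (36.1530 - 81.4990)/18.6060
= -45.3460/18.6060
= -2.4372

z = -2.4372


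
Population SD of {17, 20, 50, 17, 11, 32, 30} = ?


Mean = 25.2857
Variance = 149.6327
SD = sqrt(149.6327) = 12.2324

SD = 12.2324


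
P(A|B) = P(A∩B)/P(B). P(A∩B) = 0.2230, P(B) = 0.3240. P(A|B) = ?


P(A|B) = 0.2230/0.3240 = 0.6883

P(A|B) = 0.6883


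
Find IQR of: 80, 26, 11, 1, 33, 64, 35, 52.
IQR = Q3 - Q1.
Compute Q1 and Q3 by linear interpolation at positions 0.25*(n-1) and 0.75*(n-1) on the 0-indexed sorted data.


Sorted: 1, 11, 26, 33, 35, 52, 64, 80
Q1 (25th %ile) = 22.2500
Q3 (75th %ile) = 55.0000
IQR = 55.0000 - 22.2500 = 32.7500

IQR = 32.7500


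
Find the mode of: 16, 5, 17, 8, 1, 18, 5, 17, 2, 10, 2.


Frequencies: 1:1, 2:2, 5:2, 8:1, 10:1, 16:1, 17:2, 18:1
Max frequency = 2
Mode = 2, 5, 17

Mode = 2, 5, 17


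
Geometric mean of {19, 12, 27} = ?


Product = 19 × 12 × 27 = 6156
GM = 6156^(1/3) = 18.3273

GM = 18.3273


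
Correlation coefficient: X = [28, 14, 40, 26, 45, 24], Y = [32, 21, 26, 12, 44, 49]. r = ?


Mean X = 29.5000, Mean Y = 30.6667
SD X = 10.291582, SD Y = 12.775845
Cov = 45.000000
r = 45.000000/(10.291582*12.775845) = 0.3422

r = 0.3422


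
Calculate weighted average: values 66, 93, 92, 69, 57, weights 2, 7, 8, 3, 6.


Numerator = 66*2 + 93*7 + 92*8 + 69*3 + 57*6 = 2068
Denominator = 2 + 7 + 8 + 3 + 6 = 26
WM = 2068/26 = 79.5385

WM = 79.5385


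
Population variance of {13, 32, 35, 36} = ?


Mean = 29.0000
Squared deviations: 256.0000, 9.0000, 36.0000, 49.0000
Sum = 350.0000
Variance = 350.0000/4 = 87.5000

Variance = 87.5000


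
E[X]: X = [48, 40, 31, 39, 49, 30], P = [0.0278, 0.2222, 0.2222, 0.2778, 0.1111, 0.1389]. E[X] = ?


E[X] = 48*0.0278 + 40*0.2222 + 31*0.2222 + 39*0.2778 + 49*0.1111 + 30*0.1389
= 1.3344 + 8.8880 + 6.8882 + 10.8342 + 5.4439 + 4.1670
= 37.5557

E[X] = 37.5557


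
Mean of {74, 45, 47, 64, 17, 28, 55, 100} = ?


Sum = 74 + 45 + 47 + 64 + 17 + 28 + 55 + 100 = 430
n = 8
Mean = 430/8 = 53.7500

Mean = 53.7500


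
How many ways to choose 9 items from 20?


C(20,9) = 20!/(9! × 11!)
= 2432902008176640000/(362880 × 39916800)
= 167960

C(20,9) = 167960


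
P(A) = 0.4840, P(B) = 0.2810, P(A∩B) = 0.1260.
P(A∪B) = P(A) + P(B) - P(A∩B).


P(A∪B) = 0.4840 + 0.2810 - 0.1260
= 0.7650 - 0.1260
= 0.6390

P(A∪B) = 0.6390


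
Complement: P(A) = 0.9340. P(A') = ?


P(not A) = 1 - 0.9340 = 0.0660

P(not A) = 0.0660


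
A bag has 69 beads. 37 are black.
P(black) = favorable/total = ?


P = 37/69 = 0.5362

P = 0.5362


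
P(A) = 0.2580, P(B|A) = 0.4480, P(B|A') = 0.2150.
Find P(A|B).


P(B) = P(B|A)*P(A) + P(B|A')*P(A')
= 0.4480*0.2580 + 0.2150*0.7420
= 0.115584 + 0.159530 = 0.275114
P(A|B) = 0.115584/0.275114 = 0.4201

P(A|B) = 0.4201


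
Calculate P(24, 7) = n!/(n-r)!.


P(24,7) = 24!/17!
= 620448401733239439360000/355687428096000
= 1744364160

P(24,7) = 1744364160


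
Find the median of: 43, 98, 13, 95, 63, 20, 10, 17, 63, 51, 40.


Sorted: 10, 13, 17, 20, 40, 43, 51, 63, 63, 95, 98
n = 11 (odd)
Middle value = 43

Median = 43


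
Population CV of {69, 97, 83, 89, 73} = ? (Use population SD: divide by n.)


Mean = 82.2000
SD = 10.2450
CV = (10.2450/82.2000)*100 = 12.4635%

CV = 12.4635%


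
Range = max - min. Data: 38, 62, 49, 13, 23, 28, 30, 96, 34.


Max = 96, Min = 13
Range = 96 - 13 = 83

Range = 83


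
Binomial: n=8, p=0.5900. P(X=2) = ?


C(8,2) = 28
p^2 = 0.348100
(1-p)^6 = 0.004750
P = 28 * 0.348100 * 0.004750 = 0.0463

P(X=2) = 0.0463


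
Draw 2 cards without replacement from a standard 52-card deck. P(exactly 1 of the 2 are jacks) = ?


Hypergeometric: P(X=1) = C(4,1)·C(48,1) / C(52,2)
= 4 × 48 / 1326
= 192/1326 = 0.1448

P = 0.1448


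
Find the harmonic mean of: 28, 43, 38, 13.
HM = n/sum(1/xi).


Sum of reciprocals = 1/28 + 1/43 + 1/38 + 1/13 = 0.162209
HM = 4/0.162209 = 24.6595

HM = 24.6595


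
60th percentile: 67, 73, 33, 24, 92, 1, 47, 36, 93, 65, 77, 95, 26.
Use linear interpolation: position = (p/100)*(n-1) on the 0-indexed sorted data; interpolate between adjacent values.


Sorted: 1, 24, 26, 33, 36, 47, 65, 67, 73, 77, 92, 93, 95
n = 13
Index = 60/100 * 12 = 7.2000
Lower = data[7] = 67, Upper = data[8] = 73
P60 = 67 + 0.2000*(6) = 68.2000

P60 = 68.2000


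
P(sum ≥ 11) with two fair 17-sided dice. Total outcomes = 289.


Total outcomes = 17×17 = 289
Favorable (sum ≥ 11): 244
P = 244/289 = 0.8443

P = 0.8443


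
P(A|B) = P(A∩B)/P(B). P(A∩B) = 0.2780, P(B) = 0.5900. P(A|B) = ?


P(A|B) = 0.2780/0.5900 = 0.4712

P(A|B) = 0.4712


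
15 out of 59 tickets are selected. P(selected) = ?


P = 15/59 = 0.2542

P = 0.2542


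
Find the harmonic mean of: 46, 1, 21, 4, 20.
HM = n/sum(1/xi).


Sum of reciprocals = 1/46 + 1/1 + 1/21 + 1/4 + 1/20 = 1.369358
HM = 5/1.369358 = 3.6513

HM = 3.6513


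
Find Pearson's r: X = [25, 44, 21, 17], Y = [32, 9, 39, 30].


Mean X = 26.7500, Mean Y = 27.5000
SD X = 10.353140, SD Y = 11.191515
Cov = -104.375000
r = -104.375000/(10.353140*11.191515) = -0.9008

r = -0.9008


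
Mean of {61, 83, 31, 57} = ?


Sum = 61 + 83 + 31 + 57 = 232
n = 4
Mean = 232/4 = 58.0000

Mean = 58.0000


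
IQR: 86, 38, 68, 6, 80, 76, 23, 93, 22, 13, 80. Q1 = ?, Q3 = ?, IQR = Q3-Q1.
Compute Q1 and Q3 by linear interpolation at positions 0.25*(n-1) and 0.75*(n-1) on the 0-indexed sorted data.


Sorted: 6, 13, 22, 23, 38, 68, 76, 80, 80, 86, 93
Q1 (25th %ile) = 22.5000
Q3 (75th %ile) = 80.0000
IQR = 80.0000 - 22.5000 = 57.5000

IQR = 57.5000


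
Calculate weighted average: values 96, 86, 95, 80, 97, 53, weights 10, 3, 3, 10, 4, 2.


Numerator = 96*10 + 86*3 + 95*3 + 80*10 + 97*4 + 53*2 = 2797
Denominator = 10 + 3 + 3 + 10 + 4 + 2 = 32
WM = 2797/32 = 87.4062

WM = 87.4062


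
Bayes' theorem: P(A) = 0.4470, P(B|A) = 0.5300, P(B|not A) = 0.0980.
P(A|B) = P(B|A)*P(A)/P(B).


P(B) = P(B|A)*P(A) + P(B|A')*P(A')
= 0.5300*0.4470 + 0.0980*0.5530
= 0.236910 + 0.054194 = 0.291104
P(A|B) = 0.236910/0.291104 = 0.8138

P(A|B) = 0.8138


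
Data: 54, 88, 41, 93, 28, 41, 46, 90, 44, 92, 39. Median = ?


Sorted: 28, 39, 41, 41, 44, 46, 54, 88, 90, 92, 93
n = 11 (odd)
Middle value = 46

Median = 46


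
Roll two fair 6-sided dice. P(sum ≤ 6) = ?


Total outcomes = 6×6 = 36
Favorable (sum ≤ 6): 15
P = 15/36 = 0.4167

P = 0.4167


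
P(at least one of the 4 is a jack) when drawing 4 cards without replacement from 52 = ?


P(at least one) = 1 - P(none)
P(none) = (48/52) × (47/51) × (46/50) × (45/49) = 0.718737
P(at least one) = 1 - 0.718737 = 0.2813

P = 0.2813


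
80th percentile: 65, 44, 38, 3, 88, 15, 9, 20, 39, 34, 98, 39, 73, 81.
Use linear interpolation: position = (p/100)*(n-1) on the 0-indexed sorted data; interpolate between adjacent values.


Sorted: 3, 9, 15, 20, 34, 38, 39, 39, 44, 65, 73, 81, 88, 98
n = 14
Index = 80/100 * 13 = 10.4000
Lower = data[10] = 73, Upper = data[11] = 81
P80 = 73 + 0.4000*(8) = 76.2000

P80 = 76.2000
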